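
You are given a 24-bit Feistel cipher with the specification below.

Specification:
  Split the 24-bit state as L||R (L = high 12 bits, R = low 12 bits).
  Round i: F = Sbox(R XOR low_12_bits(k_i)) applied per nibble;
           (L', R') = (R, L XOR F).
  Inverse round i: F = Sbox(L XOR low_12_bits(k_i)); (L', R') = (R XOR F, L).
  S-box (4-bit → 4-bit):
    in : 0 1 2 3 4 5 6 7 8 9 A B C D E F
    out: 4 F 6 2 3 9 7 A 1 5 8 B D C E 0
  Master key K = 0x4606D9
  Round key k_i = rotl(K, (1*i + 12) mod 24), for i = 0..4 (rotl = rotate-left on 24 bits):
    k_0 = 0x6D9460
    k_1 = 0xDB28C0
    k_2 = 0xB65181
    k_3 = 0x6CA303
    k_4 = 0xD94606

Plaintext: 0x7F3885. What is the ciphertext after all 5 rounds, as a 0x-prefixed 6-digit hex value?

s_0 = plaintext = 0x7F3885
s_1 = Round(s_0, k_0) = 0x885A1A
s_2 = Round(s_1, k_1) = 0xA1AE4D
s_3 = Round(s_2, k_2) = 0xE4DAC7
s_4 = Round(s_3, k_3) = 0xAC7B9E
s_5 = Round(s_4, k_4) = 0xB9E696

0xB9E696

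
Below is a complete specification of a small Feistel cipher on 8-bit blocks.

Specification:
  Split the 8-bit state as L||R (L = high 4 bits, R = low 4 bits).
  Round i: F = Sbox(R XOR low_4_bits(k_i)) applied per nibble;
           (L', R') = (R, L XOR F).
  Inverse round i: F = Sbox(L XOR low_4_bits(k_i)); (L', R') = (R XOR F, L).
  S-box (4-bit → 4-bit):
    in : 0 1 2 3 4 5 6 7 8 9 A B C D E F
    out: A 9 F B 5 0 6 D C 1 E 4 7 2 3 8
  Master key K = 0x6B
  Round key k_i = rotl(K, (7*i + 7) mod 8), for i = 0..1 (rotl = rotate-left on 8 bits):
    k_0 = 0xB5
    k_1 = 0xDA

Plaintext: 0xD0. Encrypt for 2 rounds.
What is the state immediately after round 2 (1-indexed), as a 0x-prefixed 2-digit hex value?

s_0 = plaintext = 0xD0
s_1 = Round(s_0, k_0) = 0x0D
s_2 = Round(s_1, k_1) = 0xDD

0xDD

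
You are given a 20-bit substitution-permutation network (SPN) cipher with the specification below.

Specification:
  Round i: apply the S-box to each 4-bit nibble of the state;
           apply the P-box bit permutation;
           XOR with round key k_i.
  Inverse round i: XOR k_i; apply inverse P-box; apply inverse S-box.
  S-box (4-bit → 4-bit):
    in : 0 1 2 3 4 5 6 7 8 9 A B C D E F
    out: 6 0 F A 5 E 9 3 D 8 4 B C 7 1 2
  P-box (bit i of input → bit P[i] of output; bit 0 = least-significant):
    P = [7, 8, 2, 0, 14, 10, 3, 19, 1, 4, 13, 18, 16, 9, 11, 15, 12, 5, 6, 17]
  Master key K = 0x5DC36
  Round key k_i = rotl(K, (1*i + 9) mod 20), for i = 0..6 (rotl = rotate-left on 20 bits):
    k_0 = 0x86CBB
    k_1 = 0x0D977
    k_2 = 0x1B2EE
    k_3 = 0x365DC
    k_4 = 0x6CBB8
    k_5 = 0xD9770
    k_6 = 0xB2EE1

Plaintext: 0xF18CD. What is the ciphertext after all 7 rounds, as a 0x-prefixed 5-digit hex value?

s_0 = plaintext = 0xF18CD
s_1 = Round(s_0, k_0) = 0x44D15
s_2 = Round(s_1, k_1) = 0x1E020
s_3 = Round(s_2, k_2) = 0x8D7F2
s_4 = Round(s_3, k_3) = 0x07A0B
s_5 = Round(s_4, k_4) = 0x7EC51
s_6 = Round(s_5, k_5) = 0x0A358
s_7 = Round(s_6, k_6) = 0x7221C

0x7221C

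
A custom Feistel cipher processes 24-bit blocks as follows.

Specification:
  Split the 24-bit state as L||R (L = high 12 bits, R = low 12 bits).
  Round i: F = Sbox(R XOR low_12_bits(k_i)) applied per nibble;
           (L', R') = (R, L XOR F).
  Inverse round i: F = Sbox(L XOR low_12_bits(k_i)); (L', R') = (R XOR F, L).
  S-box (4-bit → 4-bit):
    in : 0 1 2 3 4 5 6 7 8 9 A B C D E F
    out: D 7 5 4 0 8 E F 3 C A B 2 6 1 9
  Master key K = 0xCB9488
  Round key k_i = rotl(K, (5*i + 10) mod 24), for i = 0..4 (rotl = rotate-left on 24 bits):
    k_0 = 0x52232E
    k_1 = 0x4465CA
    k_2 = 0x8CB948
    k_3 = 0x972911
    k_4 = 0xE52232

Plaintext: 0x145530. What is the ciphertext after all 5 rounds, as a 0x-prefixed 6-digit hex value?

s_0 = plaintext = 0x145530
s_1 = Round(s_0, k_0) = 0x530F34
s_2 = Round(s_1, k_1) = 0xF34FA1
s_3 = Round(s_2, k_2) = 0xFA1128
s_4 = Round(s_3, k_3) = 0x128CED
s_5 = Round(s_4, k_4) = 0xCED041

0xCED041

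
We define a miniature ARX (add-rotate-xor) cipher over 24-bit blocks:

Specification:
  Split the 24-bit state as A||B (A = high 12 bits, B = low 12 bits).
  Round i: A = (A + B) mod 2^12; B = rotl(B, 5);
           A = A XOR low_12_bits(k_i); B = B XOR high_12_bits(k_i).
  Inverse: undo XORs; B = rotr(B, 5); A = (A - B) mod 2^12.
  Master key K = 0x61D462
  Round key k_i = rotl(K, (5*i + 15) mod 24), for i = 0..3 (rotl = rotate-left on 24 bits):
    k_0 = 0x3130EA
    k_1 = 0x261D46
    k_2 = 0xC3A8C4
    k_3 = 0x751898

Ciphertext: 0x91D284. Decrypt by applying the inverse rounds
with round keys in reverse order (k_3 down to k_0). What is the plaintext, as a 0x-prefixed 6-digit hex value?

s_0 = ciphertext = 0x91D284
s_1 = InvRound(s_0, k_3) = 0x6D7AAE
s_2 = InvRound(s_1, k_2) = 0x3DFA34
s_3 = InvRound(s_2, k_1) = 0x3D7AC2
s_4 = InvRound(s_3, k_0) = 0xA6F8CE

0xA6F8CE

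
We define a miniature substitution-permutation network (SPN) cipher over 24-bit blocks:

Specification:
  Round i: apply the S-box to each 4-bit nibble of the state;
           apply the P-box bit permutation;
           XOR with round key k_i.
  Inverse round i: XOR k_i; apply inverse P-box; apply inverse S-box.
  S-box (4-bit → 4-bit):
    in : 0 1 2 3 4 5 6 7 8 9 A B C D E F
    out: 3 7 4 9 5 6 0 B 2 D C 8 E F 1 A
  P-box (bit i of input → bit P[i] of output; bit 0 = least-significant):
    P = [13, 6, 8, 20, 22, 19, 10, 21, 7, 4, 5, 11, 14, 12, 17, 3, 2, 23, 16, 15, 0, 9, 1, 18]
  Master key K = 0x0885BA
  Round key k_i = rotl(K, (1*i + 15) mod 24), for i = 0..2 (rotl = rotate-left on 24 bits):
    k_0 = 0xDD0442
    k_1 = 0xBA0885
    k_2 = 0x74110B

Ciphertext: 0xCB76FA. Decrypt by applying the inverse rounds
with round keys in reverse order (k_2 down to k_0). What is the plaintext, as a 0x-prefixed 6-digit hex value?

0x138BD5

s_0 = ciphertext = 0xCB76FA
s_1 = InvRound(s_0, k_2) = 0x7541CD
s_2 = InvRound(s_1, k_1) = 0xB59B05
s_3 = InvRound(s_2, k_0) = 0x138BD5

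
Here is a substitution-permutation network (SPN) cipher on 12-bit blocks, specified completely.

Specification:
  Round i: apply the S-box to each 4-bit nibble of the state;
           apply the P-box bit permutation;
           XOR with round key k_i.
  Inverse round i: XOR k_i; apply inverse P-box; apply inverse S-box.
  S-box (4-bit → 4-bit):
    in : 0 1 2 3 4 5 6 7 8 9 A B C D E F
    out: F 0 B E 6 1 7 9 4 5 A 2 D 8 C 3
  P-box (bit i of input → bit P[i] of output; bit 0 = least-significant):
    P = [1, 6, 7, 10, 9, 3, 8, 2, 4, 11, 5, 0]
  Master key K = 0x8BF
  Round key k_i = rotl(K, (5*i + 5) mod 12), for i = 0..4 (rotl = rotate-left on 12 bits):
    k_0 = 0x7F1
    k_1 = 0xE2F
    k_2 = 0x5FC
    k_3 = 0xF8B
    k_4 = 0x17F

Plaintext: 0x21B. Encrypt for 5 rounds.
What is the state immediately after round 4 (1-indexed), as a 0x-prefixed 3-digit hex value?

0x69D

s_0 = plaintext = 0x21B
s_1 = Round(s_0, k_0) = 0xFA0
s_2 = Round(s_1, k_1) = 0x2F1
s_3 = Round(s_2, k_2) = 0xFE5
s_4 = Round(s_3, k_3) = 0x69D
s_5 = Round(s_4, k_4) = 0xE4F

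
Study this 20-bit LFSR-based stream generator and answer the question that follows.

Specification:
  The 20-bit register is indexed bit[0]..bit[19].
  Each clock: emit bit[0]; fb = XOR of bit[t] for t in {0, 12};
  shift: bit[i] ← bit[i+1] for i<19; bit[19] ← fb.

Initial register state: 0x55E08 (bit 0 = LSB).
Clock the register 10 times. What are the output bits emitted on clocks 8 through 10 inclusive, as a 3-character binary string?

reg_0 = 0x55E08
clock 1: out=0, reg = 0xAAF04
clock 2: out=0, reg = 0x55782
clock 3: out=0, reg = 0xAABC1
clock 4: out=1, reg = 0xD55E0
clock 5: out=0, reg = 0xEAAF0
clock 6: out=0, reg = 0x75578
clock 7: out=0, reg = 0xBAABC
clock 8: out=0, reg = 0x5D55E
clock 9: out=0, reg = 0xAEAAF
clock 10: out=1, reg = 0xD7557

001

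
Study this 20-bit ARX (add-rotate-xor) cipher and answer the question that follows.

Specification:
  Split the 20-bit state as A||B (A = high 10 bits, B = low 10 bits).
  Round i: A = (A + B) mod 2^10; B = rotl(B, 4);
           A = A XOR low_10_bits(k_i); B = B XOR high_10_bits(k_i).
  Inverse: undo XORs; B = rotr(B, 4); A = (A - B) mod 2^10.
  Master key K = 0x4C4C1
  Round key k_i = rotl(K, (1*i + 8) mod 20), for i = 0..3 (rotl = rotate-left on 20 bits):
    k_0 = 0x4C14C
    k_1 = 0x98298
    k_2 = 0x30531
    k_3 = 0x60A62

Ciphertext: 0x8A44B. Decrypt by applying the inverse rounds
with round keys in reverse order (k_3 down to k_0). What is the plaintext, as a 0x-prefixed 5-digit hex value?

s_0 = ciphertext = 0x8A44B
s_1 = InvRound(s_0, k_3) = 0x7BE5C
s_2 = InvRound(s_1, k_2) = 0x5D769
s_3 = InvRound(s_2, k_1) = 0x67650
s_4 = InvRound(s_3, k_0) = 0x26C36

0x26C36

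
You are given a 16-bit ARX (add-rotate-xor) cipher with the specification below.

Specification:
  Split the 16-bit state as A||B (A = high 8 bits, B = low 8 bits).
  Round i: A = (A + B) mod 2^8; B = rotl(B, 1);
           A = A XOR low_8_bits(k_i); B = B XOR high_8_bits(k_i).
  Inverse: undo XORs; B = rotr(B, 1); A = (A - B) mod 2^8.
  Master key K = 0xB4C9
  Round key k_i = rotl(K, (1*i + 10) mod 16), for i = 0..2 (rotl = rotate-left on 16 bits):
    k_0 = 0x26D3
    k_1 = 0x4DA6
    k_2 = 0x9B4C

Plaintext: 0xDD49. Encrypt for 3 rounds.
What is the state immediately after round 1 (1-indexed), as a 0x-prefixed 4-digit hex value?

0xF5B4

s_0 = plaintext = 0xDD49
s_1 = Round(s_0, k_0) = 0xF5B4
s_2 = Round(s_1, k_1) = 0x0F24
s_3 = Round(s_2, k_2) = 0x7FD3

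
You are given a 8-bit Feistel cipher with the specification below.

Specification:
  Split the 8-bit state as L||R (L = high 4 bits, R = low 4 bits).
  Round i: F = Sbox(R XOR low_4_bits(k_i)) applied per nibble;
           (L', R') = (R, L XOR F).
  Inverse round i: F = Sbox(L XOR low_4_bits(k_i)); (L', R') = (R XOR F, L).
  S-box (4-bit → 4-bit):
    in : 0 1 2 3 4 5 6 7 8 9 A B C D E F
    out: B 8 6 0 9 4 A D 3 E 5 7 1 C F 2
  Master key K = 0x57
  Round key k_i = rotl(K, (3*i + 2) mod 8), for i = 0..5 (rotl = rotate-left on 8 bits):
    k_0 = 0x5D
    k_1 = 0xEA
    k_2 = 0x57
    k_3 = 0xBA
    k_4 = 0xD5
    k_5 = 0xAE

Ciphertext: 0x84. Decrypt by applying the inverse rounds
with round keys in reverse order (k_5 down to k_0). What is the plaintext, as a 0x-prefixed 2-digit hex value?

0xD4

s_0 = ciphertext = 0x84
s_1 = InvRound(s_0, k_5) = 0xE8
s_2 = InvRound(s_1, k_4) = 0xFE
s_3 = InvRound(s_2, k_3) = 0xAF
s_4 = InvRound(s_3, k_2) = 0x3A
s_5 = InvRound(s_4, k_1) = 0x43
s_6 = InvRound(s_5, k_0) = 0xD4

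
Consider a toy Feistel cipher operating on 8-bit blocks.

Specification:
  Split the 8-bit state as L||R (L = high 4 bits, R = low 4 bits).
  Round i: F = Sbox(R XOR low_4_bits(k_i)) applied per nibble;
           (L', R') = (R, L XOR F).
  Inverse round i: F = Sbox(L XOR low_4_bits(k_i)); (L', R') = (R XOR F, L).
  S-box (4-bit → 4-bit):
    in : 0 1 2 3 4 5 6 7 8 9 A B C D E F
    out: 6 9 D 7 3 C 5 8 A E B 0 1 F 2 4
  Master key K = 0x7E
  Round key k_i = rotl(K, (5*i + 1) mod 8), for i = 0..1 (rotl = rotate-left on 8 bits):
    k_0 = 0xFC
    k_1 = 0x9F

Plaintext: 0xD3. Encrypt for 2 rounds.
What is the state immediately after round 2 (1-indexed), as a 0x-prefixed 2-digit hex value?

0x96

s_0 = plaintext = 0xD3
s_1 = Round(s_0, k_0) = 0x39
s_2 = Round(s_1, k_1) = 0x96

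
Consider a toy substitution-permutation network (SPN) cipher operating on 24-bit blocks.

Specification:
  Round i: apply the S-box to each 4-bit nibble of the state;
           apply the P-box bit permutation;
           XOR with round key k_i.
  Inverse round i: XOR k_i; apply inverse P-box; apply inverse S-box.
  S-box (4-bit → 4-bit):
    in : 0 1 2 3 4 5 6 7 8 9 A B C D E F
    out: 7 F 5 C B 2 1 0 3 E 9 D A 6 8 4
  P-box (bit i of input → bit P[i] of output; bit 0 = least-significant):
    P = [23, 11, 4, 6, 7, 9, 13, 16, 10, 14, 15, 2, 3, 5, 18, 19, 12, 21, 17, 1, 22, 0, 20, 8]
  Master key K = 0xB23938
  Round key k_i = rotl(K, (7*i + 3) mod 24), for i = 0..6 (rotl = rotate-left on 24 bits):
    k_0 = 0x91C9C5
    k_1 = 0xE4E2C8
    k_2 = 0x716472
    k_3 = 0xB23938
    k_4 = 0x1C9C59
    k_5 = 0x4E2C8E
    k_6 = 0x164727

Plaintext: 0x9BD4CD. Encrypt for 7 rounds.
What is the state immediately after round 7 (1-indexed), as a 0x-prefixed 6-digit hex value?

s_0 = plaintext = 0x9BD4CD
s_1 = Round(s_0, k_0) = 0x8696F2
s_2 = Round(s_1, k_1) = 0x28D6F9
s_3 = Round(s_2, k_2) = 0x055802
s_4 = Round(s_3, k_3) = 0x425F89
s_5 = Round(s_4, k_4) = 0x5E07A8
s_6 = Round(s_5, k_5) = 0xCB2425
s_7 = Round(s_6, k_6) = 0x103AA8

0x103AA8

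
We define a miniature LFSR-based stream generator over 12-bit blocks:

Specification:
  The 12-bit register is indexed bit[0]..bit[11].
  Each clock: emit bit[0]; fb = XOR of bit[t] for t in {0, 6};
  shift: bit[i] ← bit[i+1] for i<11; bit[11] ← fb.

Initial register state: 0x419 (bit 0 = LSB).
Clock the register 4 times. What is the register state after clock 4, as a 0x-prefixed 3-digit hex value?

reg_0 = 0x419
clock 1: out=1, reg = 0xA0C
clock 2: out=0, reg = 0x506
clock 3: out=0, reg = 0x283
clock 4: out=1, reg = 0x941

0x941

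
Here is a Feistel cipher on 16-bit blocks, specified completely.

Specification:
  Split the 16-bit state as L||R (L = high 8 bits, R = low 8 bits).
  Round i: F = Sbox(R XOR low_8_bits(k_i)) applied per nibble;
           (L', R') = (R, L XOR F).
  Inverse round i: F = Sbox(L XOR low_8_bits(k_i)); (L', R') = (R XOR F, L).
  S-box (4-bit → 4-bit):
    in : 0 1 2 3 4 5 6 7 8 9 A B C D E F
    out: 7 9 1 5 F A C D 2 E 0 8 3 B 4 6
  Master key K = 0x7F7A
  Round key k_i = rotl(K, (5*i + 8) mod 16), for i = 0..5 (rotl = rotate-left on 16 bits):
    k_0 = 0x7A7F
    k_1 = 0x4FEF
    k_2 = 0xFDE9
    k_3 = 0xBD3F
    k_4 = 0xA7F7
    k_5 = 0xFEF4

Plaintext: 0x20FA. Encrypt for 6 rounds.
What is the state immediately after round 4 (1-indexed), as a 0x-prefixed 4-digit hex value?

s_0 = plaintext = 0x20FA
s_1 = Round(s_0, k_0) = 0xFA0A
s_2 = Round(s_1, k_1) = 0x0AB0
s_3 = Round(s_2, k_2) = 0xB0A4
s_4 = Round(s_3, k_3) = 0xA458
s_5 = Round(s_4, k_4) = 0x58A2
s_6 = Round(s_5, k_5) = 0xA2F4

0xA458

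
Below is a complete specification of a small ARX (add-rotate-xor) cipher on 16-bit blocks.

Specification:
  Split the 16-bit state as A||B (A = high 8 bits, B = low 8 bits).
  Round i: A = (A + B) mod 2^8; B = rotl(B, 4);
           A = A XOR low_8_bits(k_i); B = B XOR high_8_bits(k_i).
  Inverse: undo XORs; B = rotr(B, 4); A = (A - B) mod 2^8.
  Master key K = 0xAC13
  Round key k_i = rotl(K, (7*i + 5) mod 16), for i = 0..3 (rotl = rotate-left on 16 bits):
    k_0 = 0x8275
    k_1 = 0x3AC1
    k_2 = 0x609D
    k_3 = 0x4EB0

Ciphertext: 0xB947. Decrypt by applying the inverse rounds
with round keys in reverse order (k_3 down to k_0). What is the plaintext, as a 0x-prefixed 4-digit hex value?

s_0 = ciphertext = 0xB947
s_1 = InvRound(s_0, k_3) = 0x7990
s_2 = InvRound(s_1, k_2) = 0xD50F
s_3 = InvRound(s_2, k_1) = 0xC153
s_4 = InvRound(s_3, k_0) = 0x971D

0x971D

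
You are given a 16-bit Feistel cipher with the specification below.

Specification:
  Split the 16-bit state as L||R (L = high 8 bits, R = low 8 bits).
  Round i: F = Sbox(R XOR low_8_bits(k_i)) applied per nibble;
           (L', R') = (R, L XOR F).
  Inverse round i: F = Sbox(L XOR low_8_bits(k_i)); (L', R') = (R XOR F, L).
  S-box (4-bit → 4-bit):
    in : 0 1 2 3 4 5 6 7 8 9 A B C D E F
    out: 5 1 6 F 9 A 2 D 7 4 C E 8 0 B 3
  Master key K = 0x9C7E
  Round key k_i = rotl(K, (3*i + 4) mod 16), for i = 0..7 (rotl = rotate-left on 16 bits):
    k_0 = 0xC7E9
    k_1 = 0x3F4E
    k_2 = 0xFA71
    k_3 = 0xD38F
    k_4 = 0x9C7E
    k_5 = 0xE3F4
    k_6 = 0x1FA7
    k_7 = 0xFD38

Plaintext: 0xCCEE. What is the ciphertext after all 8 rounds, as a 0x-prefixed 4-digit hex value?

s_0 = plaintext = 0xCCEE
s_1 = Round(s_0, k_0) = 0xEE91
s_2 = Round(s_1, k_1) = 0x91ED
s_3 = Round(s_2, k_2) = 0xEDD9
s_4 = Round(s_3, k_3) = 0xD94F
s_5 = Round(s_4, k_4) = 0x4F28
s_6 = Round(s_5, k_5) = 0x2847
s_7 = Round(s_6, k_6) = 0x479D
s_8 = Round(s_7, k_7) = 0x9D8D

0x9D8D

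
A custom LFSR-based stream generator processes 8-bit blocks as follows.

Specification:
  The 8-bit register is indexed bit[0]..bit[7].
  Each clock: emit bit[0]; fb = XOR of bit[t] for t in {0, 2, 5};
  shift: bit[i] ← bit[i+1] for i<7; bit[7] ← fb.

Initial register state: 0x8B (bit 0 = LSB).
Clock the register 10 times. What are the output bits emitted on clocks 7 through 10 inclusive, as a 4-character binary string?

reg_0 = 0x8B
clock 1: out=1, reg = 0xC5
clock 2: out=1, reg = 0x62
clock 3: out=0, reg = 0xB1
clock 4: out=1, reg = 0x58
clock 5: out=0, reg = 0x2C
clock 6: out=0, reg = 0x16
clock 7: out=0, reg = 0x8B
clock 8: out=1, reg = 0xC5
clock 9: out=1, reg = 0x62
clock 10: out=0, reg = 0xB1

0110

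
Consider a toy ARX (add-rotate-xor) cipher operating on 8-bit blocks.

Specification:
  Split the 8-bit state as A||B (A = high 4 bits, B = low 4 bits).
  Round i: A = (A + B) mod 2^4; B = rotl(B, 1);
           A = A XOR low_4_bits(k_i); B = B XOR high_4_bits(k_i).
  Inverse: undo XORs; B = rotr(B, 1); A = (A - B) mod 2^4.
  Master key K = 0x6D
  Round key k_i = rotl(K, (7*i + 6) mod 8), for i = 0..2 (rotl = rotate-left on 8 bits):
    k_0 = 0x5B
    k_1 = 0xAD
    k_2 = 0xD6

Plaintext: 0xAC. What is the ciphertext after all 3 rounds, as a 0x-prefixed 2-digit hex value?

s_0 = plaintext = 0xAC
s_1 = Round(s_0, k_0) = 0xDC
s_2 = Round(s_1, k_1) = 0x43
s_3 = Round(s_2, k_2) = 0x1B

0x1B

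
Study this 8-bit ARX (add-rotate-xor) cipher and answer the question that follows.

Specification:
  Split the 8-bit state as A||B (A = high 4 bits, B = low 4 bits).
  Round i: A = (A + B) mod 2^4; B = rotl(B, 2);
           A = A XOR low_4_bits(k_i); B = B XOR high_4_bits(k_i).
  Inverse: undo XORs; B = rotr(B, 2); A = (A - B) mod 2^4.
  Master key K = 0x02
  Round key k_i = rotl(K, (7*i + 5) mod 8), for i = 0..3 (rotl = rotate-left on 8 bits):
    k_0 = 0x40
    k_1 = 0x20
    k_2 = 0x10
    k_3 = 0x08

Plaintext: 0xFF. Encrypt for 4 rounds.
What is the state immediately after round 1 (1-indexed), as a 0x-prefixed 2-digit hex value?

0xEB

s_0 = plaintext = 0xFF
s_1 = Round(s_0, k_0) = 0xEB
s_2 = Round(s_1, k_1) = 0x9C
s_3 = Round(s_2, k_2) = 0x52
s_4 = Round(s_3, k_3) = 0xF8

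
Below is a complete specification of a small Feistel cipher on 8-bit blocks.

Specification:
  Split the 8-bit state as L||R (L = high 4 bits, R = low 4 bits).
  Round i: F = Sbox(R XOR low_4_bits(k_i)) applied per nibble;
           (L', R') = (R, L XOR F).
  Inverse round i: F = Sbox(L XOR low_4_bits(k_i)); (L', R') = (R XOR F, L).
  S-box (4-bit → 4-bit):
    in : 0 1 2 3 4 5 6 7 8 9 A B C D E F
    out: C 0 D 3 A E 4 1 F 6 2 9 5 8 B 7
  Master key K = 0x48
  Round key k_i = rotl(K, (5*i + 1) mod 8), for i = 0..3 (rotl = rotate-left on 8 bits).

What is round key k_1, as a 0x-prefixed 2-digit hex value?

K = 0x48
k_0 = rotl(K, (5*0+1) mod 8) = rotl(K, 1) = 0x90
k_1 = rotl(K, (5*1+1) mod 8) = rotl(K, 6) = 0x12

0x12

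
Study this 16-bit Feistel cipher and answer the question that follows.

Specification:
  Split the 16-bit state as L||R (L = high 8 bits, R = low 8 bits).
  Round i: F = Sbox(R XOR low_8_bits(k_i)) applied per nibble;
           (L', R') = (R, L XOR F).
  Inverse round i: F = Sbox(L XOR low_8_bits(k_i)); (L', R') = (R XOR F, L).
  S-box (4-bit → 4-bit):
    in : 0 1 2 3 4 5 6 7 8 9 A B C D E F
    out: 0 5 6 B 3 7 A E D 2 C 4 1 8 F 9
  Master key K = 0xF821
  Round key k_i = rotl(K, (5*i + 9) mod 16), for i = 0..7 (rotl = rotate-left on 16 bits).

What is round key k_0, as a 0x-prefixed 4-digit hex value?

K = 0xF821
k_0 = rotl(K, (5*0+9) mod 16) = rotl(K, 9) = 0x43F0

0x43F0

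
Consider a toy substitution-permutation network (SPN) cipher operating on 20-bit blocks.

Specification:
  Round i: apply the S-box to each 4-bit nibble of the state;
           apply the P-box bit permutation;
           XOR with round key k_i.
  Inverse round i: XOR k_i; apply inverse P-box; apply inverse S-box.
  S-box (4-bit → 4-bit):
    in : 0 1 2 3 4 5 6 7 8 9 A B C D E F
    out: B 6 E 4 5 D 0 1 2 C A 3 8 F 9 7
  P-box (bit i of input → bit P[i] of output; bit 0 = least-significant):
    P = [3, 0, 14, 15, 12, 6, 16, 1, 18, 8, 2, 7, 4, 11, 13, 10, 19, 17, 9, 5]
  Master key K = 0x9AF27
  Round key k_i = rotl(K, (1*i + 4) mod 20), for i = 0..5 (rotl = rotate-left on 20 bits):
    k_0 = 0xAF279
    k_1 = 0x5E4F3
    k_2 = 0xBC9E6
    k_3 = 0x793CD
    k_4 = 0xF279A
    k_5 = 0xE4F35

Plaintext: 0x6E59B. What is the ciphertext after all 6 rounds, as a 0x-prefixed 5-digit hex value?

0x37125

s_0 = plaintext = 0x6E59B
s_1 = Round(s_0, k_0) = 0xFF6E6
s_2 = Round(s_1, k_1) = 0xFDEE1
s_3 = Round(s_2, k_2) = 0x5B775
s_4 = Round(s_3, k_3) = 0xB49F5
s_5 = Round(s_4, k_4) = 0x4D746
s_6 = Round(s_5, k_5) = 0x37125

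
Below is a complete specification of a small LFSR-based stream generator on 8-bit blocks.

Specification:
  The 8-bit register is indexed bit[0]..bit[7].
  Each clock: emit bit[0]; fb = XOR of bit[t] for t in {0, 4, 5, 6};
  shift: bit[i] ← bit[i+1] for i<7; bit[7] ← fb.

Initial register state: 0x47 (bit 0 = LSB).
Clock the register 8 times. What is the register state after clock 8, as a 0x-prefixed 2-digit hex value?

reg_0 = 0x47
clock 1: out=1, reg = 0x23
clock 2: out=1, reg = 0x11
clock 3: out=1, reg = 0x08
clock 4: out=0, reg = 0x04
clock 5: out=0, reg = 0x02
clock 6: out=0, reg = 0x01
clock 7: out=1, reg = 0x80
clock 8: out=0, reg = 0x40

0x40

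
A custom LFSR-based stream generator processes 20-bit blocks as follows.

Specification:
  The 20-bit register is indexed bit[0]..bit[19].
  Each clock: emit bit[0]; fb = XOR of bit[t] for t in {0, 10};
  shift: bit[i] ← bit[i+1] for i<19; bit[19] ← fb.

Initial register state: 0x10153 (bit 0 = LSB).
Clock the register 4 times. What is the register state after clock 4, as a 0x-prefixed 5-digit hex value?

reg_0 = 0x10153
clock 1: out=1, reg = 0x880A9
clock 2: out=1, reg = 0xC4054
clock 3: out=0, reg = 0x6202A
clock 4: out=0, reg = 0x31015

0x31015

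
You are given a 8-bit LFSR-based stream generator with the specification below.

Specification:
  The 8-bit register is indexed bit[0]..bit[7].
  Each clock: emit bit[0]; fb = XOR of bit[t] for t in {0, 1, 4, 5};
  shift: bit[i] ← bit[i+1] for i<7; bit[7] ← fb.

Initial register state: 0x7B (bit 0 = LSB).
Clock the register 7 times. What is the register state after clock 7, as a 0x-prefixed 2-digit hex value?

0xE4

reg_0 = 0x7B
clock 1: out=1, reg = 0x3D
clock 2: out=1, reg = 0x9E
clock 3: out=0, reg = 0x4F
clock 4: out=1, reg = 0x27
clock 5: out=1, reg = 0x93
clock 6: out=1, reg = 0xC9
clock 7: out=1, reg = 0xE4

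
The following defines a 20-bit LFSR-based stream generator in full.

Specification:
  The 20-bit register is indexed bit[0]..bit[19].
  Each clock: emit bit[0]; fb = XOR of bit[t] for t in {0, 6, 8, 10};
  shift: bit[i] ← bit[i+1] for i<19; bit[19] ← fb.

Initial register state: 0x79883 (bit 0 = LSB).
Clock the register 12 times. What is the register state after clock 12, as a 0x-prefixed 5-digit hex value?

reg_0 = 0x79883
clock 1: out=1, reg = 0xBCC41
clock 2: out=1, reg = 0xDE620
clock 3: out=0, reg = 0xEF310
clock 4: out=0, reg = 0xF7988
clock 5: out=0, reg = 0xFBCC4
clock 6: out=0, reg = 0x7DE62
clock 7: out=0, reg = 0x3EF31
clock 8: out=1, reg = 0x9F798
clock 9: out=0, reg = 0x4FBCC
clock 10: out=0, reg = 0x27DE6
clock 11: out=0, reg = 0x93EF3
clock 12: out=1, reg = 0xC9F79

0xC9F79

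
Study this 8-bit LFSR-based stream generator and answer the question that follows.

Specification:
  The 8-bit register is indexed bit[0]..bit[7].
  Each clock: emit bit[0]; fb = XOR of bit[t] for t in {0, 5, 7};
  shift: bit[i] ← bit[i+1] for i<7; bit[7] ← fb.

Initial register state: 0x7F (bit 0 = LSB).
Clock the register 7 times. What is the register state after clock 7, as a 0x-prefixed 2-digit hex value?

0x68

reg_0 = 0x7F
clock 1: out=1, reg = 0x3F
clock 2: out=1, reg = 0x1F
clock 3: out=1, reg = 0x8F
clock 4: out=1, reg = 0x47
clock 5: out=1, reg = 0xA3
clock 6: out=1, reg = 0xD1
clock 7: out=1, reg = 0x68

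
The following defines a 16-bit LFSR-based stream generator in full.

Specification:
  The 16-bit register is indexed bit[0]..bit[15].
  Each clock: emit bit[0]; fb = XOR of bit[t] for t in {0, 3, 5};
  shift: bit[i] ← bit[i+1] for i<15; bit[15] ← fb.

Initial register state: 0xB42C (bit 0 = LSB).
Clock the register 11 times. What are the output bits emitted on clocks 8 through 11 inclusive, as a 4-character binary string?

reg_0 = 0xB42C
clock 1: out=0, reg = 0x5A16
clock 2: out=0, reg = 0x2D0B
clock 3: out=1, reg = 0x1685
clock 4: out=1, reg = 0x8B42
clock 5: out=0, reg = 0x45A1
clock 6: out=1, reg = 0x22D0
clock 7: out=0, reg = 0x1168
clock 8: out=0, reg = 0x08B4
clock 9: out=0, reg = 0x845A
clock 10: out=0, reg = 0xC22D
clock 11: out=1, reg = 0xE116

0001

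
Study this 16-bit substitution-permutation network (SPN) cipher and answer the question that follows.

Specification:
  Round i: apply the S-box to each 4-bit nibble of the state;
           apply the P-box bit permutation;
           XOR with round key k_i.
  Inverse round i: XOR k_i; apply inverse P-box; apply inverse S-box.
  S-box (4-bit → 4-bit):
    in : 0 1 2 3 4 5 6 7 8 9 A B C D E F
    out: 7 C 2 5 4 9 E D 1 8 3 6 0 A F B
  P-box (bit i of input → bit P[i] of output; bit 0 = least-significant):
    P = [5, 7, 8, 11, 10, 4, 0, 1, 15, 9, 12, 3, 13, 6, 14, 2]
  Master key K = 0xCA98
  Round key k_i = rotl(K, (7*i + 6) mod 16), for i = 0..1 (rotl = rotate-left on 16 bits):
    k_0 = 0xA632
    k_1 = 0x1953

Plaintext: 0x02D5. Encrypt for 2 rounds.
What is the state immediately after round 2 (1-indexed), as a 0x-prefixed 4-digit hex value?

0x18F2

s_0 = plaintext = 0x02D5
s_1 = Round(s_0, k_0) = 0xCC40
s_2 = Round(s_1, k_1) = 0x18F2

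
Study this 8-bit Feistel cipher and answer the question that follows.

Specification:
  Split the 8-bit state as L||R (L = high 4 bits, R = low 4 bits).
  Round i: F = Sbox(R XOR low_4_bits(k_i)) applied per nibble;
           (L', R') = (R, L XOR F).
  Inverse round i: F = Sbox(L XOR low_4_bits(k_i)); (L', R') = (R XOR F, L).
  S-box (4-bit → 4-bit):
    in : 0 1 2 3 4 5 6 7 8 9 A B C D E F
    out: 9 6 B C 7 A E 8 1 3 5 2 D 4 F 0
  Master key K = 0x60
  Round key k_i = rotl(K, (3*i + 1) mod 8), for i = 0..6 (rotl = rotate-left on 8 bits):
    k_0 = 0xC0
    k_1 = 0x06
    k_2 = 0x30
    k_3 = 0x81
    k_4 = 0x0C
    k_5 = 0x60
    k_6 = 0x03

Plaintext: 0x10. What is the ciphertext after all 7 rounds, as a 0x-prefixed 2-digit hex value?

s_0 = plaintext = 0x10
s_1 = Round(s_0, k_0) = 0x08
s_2 = Round(s_1, k_1) = 0x8F
s_3 = Round(s_2, k_2) = 0xF8
s_4 = Round(s_3, k_3) = 0x8C
s_5 = Round(s_4, k_4) = 0xC1
s_6 = Round(s_5, k_5) = 0x1A
s_7 = Round(s_6, k_6) = 0xA2

0xA2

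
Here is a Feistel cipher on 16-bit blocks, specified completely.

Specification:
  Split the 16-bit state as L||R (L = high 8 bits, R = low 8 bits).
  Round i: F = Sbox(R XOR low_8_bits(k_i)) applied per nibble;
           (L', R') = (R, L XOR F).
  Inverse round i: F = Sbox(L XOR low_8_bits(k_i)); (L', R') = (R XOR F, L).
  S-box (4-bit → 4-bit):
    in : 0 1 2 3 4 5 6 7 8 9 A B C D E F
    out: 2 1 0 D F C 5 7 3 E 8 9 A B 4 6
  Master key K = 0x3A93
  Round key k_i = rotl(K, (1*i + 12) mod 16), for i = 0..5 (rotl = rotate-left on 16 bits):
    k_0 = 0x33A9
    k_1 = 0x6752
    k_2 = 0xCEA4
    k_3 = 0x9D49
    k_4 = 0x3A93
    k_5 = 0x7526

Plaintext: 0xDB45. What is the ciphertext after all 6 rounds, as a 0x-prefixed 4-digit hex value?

s_0 = plaintext = 0xDB45
s_1 = Round(s_0, k_0) = 0x4591
s_2 = Round(s_1, k_1) = 0x91E8
s_3 = Round(s_2, k_2) = 0xE86B
s_4 = Round(s_3, k_3) = 0x6BE8
s_5 = Round(s_4, k_4) = 0xE812
s_6 = Round(s_5, k_5) = 0x1237

0x1237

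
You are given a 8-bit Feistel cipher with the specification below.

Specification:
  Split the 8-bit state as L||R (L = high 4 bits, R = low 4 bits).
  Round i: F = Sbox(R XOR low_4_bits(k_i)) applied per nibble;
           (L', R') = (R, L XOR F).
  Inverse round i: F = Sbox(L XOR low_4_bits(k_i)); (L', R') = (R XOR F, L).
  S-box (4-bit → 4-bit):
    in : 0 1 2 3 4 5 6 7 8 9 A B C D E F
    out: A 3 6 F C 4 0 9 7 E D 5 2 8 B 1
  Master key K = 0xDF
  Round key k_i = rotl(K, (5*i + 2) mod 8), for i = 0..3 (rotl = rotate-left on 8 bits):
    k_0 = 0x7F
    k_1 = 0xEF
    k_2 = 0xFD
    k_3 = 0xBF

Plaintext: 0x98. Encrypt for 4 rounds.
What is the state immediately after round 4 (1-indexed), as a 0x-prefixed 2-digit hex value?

s_0 = plaintext = 0x98
s_1 = Round(s_0, k_0) = 0x80
s_2 = Round(s_1, k_1) = 0x09
s_3 = Round(s_2, k_2) = 0x9C
s_4 = Round(s_3, k_3) = 0xC6

0xC6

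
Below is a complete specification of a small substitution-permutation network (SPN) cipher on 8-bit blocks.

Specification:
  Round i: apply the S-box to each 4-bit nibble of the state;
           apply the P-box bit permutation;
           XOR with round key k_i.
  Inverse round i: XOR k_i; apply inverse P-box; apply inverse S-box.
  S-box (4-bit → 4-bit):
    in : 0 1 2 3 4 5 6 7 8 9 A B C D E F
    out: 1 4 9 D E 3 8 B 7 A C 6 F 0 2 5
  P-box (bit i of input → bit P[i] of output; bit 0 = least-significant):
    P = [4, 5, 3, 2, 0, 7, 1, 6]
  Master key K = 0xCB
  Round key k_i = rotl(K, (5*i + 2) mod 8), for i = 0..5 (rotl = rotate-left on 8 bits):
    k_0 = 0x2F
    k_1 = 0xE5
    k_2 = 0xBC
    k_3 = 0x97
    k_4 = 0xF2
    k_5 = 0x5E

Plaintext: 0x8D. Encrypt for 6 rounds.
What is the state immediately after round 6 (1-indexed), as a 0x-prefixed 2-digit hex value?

s_0 = plaintext = 0x8D
s_1 = Round(s_0, k_0) = 0xAC
s_2 = Round(s_1, k_1) = 0x9B
s_3 = Round(s_2, k_2) = 0x54
s_4 = Round(s_3, k_3) = 0x3A
s_5 = Round(s_4, k_4) = 0xBD
s_6 = Round(s_5, k_5) = 0xDC

0xDC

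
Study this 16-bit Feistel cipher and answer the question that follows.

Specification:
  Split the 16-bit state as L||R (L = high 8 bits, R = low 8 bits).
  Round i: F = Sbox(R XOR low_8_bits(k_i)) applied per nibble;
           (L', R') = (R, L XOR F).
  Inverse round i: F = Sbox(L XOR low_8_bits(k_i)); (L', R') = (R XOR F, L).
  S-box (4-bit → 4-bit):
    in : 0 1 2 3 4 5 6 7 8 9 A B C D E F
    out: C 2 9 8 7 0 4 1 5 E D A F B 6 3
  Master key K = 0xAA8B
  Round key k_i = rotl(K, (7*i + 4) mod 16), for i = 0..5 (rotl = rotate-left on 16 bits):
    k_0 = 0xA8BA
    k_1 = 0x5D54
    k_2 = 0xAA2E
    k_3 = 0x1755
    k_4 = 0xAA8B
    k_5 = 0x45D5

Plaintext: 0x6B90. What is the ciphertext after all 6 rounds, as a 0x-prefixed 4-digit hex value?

s_0 = plaintext = 0x6B90
s_1 = Round(s_0, k_0) = 0x90F6
s_2 = Round(s_1, k_1) = 0xF649
s_3 = Round(s_2, k_2) = 0x49B7
s_4 = Round(s_3, k_3) = 0xB720
s_5 = Round(s_4, k_4) = 0x206D
s_6 = Round(s_5, k_5) = 0x6D85

0x6D85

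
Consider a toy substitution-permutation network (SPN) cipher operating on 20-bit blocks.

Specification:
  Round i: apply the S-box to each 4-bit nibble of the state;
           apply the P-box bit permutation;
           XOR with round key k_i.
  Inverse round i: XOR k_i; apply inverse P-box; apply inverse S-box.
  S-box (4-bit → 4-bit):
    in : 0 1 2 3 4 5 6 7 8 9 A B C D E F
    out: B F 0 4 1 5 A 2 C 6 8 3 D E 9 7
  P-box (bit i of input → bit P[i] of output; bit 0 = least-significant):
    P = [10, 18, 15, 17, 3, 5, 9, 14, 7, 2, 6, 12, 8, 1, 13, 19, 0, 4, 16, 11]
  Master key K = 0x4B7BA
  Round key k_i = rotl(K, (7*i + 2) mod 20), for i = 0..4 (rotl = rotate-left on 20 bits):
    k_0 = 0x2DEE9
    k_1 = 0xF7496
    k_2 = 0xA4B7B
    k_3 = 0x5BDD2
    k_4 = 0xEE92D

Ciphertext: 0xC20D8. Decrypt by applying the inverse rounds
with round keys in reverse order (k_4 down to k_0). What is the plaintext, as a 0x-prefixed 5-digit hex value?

s_0 = ciphertext = 0xC20D8
s_1 = InvRound(s_0, k_4) = 0x04F68
s_2 = InvRound(s_1, k_3) = 0x99E19
s_3 = InvRound(s_2, k_2) = 0x3B86C
s_4 = InvRound(s_3, k_1) = 0x6650F
s_5 = InvRound(s_4, k_0) = 0xAF199

0xAF199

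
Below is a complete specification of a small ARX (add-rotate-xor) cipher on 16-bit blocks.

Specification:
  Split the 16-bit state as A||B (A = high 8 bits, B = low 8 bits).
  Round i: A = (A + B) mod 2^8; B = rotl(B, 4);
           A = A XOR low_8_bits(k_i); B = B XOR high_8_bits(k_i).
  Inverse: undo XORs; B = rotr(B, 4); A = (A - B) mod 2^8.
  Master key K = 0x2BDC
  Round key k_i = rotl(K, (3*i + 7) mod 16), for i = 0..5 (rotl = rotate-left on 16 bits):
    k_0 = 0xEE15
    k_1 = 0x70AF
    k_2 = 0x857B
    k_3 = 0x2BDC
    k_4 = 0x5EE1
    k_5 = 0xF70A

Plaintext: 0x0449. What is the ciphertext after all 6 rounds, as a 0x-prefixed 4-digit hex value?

s_0 = plaintext = 0x0449
s_1 = Round(s_0, k_0) = 0x587A
s_2 = Round(s_1, k_1) = 0x7DD7
s_3 = Round(s_2, k_2) = 0x2FF8
s_4 = Round(s_3, k_3) = 0xFBA4
s_5 = Round(s_4, k_4) = 0x7E14
s_6 = Round(s_5, k_5) = 0x98B6

0x98B6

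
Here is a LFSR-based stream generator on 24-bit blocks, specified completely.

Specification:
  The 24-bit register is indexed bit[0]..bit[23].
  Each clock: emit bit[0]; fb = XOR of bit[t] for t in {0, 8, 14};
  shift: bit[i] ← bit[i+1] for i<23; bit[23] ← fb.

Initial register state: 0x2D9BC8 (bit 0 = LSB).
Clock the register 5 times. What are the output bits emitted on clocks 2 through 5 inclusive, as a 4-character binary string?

reg_0 = 0x2D9BC8
clock 1: out=0, reg = 0x96CDE4
clock 2: out=0, reg = 0x4B66F2
clock 3: out=0, reg = 0xA5B379
clock 4: out=1, reg = 0x52D9BC
clock 5: out=0, reg = 0x296CDE

0010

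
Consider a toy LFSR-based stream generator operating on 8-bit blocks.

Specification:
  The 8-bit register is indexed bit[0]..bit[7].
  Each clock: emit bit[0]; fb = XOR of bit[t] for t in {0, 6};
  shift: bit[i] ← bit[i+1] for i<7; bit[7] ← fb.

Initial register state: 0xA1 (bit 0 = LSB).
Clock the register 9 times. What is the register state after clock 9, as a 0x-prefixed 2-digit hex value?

reg_0 = 0xA1
clock 1: out=1, reg = 0xD0
clock 2: out=0, reg = 0xE8
clock 3: out=0, reg = 0xF4
clock 4: out=0, reg = 0xFA
clock 5: out=0, reg = 0xFD
clock 6: out=1, reg = 0x7E
clock 7: out=0, reg = 0xBF
clock 8: out=1, reg = 0xDF
clock 9: out=1, reg = 0x6F

0x6F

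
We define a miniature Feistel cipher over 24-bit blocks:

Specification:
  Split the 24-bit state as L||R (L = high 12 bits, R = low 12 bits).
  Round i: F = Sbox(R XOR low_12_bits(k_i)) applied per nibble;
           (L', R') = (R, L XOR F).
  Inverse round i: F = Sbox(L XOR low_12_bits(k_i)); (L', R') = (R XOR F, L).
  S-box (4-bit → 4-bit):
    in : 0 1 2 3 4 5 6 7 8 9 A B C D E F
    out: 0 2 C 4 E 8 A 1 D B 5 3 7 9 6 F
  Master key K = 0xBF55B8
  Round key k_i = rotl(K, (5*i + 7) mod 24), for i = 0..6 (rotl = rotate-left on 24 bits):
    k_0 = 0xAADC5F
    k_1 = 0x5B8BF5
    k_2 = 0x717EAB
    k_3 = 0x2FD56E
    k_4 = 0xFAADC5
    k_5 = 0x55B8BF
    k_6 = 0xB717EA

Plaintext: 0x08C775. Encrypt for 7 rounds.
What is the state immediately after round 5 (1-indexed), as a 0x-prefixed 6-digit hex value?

s_0 = plaintext = 0x08C775
s_1 = Round(s_0, k_0) = 0x775349
s_2 = Round(s_1, k_1) = 0x349A42
s_3 = Round(s_2, k_2) = 0xA42D22
s_4 = Round(s_3, k_3) = 0xD227A5
s_5 = Round(s_4, k_4) = 0x7A5882
s_6 = Round(s_5, k_5) = 0x8827EC
s_7 = Round(s_6, k_6) = 0x7EC888

0x7A5882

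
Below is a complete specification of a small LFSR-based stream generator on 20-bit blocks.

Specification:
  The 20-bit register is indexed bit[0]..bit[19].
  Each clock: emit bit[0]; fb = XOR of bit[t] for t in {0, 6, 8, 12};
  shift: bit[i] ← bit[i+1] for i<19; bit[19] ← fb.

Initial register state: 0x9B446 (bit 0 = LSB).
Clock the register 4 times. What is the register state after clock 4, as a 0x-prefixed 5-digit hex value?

reg_0 = 0x9B446
clock 1: out=0, reg = 0x4DA23
clock 2: out=1, reg = 0x26D11
clock 3: out=1, reg = 0x13688
clock 4: out=0, reg = 0x89B44

0x89B44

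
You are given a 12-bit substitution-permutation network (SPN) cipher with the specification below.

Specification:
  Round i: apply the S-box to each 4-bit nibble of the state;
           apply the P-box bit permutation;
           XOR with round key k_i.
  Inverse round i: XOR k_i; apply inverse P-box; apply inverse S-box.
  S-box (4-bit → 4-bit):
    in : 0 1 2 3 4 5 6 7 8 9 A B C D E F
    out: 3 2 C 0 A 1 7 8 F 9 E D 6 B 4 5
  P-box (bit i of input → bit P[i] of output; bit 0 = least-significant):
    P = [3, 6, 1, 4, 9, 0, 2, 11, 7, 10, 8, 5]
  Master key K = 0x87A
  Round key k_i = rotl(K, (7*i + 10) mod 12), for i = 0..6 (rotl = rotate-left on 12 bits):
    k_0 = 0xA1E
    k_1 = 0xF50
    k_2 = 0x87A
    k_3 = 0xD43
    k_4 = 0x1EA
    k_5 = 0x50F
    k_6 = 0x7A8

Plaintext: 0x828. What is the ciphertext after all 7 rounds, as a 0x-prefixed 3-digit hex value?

s_0 = plaintext = 0x828
s_1 = Round(s_0, k_0) = 0x7E0
s_2 = Round(s_1, k_1) = 0xF3C
s_3 = Round(s_2, k_2) = 0x9B8
s_4 = Round(s_3, k_3) = 0x7BD
s_5 = Round(s_4, k_4) = 0xB96
s_6 = Round(s_5, k_5) = 0xEE5
s_7 = Round(s_6, k_6) = 0x6A4

0x6A4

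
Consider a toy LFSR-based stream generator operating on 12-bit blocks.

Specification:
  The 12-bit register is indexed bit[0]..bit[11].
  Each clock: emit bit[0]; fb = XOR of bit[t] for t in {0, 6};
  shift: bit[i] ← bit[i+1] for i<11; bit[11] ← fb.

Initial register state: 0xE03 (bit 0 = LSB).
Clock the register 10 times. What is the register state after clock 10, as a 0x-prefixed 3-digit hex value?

0x3EF

reg_0 = 0xE03
clock 1: out=1, reg = 0xF01
clock 2: out=1, reg = 0xF80
clock 3: out=0, reg = 0x7C0
clock 4: out=0, reg = 0xBE0
clock 5: out=0, reg = 0xDF0
clock 6: out=0, reg = 0xEF8
clock 7: out=0, reg = 0xF7C
clock 8: out=0, reg = 0xFBE
clock 9: out=0, reg = 0x7DF
clock 10: out=1, reg = 0x3EF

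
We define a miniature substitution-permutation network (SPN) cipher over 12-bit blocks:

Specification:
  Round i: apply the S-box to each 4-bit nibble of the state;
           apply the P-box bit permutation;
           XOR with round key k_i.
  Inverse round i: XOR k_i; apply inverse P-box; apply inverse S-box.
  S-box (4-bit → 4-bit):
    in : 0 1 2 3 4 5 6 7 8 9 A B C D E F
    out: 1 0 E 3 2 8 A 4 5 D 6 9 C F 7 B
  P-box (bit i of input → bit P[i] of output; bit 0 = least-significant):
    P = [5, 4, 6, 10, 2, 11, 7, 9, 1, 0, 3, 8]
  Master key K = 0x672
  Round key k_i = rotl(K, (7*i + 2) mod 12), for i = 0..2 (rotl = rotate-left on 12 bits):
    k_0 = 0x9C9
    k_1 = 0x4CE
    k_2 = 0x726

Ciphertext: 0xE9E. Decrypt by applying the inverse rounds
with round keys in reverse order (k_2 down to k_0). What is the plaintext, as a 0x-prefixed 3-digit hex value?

0x6CE

s_0 = ciphertext = 0xE9E
s_1 = InvRound(s_0, k_2) = 0xCA3
s_2 = InvRound(s_1, k_1) = 0xA38
s_3 = InvRound(s_2, k_0) = 0x6CE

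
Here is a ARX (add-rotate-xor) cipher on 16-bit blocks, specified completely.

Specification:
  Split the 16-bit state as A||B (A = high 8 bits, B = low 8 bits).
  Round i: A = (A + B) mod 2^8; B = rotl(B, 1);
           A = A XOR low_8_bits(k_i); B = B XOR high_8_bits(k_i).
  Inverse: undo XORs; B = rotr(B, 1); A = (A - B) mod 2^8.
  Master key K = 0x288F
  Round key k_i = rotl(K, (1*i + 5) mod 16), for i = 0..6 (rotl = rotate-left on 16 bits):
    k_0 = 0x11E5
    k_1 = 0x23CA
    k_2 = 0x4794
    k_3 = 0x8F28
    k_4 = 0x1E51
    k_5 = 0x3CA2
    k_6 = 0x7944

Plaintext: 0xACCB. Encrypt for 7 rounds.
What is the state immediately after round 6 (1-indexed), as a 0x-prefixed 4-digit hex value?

0xDCE6

s_0 = plaintext = 0xACCB
s_1 = Round(s_0, k_0) = 0x9286
s_2 = Round(s_1, k_1) = 0xD22E
s_3 = Round(s_2, k_2) = 0x941B
s_4 = Round(s_3, k_3) = 0x87B9
s_5 = Round(s_4, k_4) = 0x116D
s_6 = Round(s_5, k_5) = 0xDCE6
s_7 = Round(s_6, k_6) = 0x86B4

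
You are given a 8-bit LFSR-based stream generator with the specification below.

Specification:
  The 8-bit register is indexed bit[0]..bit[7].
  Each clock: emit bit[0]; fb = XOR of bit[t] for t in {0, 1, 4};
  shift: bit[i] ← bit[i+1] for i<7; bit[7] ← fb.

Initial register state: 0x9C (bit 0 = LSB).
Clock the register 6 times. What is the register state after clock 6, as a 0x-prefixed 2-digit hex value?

0xAE

reg_0 = 0x9C
clock 1: out=0, reg = 0xCE
clock 2: out=0, reg = 0xE7
clock 3: out=1, reg = 0x73
clock 4: out=1, reg = 0xB9
clock 5: out=1, reg = 0x5C
clock 6: out=0, reg = 0xAE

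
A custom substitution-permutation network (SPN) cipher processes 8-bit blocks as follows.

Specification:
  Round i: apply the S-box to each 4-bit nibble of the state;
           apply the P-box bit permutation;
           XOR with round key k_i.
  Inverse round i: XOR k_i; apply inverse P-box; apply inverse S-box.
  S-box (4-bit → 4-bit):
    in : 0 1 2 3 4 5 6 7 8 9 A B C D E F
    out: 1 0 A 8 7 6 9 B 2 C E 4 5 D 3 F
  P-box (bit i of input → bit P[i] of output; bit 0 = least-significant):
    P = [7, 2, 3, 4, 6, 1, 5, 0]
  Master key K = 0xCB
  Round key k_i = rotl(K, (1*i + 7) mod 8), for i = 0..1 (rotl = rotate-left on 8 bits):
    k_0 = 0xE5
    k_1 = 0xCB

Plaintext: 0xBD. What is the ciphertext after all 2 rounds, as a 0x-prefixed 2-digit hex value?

0x71

s_0 = plaintext = 0xBD
s_1 = Round(s_0, k_0) = 0x5D
s_2 = Round(s_1, k_1) = 0x71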